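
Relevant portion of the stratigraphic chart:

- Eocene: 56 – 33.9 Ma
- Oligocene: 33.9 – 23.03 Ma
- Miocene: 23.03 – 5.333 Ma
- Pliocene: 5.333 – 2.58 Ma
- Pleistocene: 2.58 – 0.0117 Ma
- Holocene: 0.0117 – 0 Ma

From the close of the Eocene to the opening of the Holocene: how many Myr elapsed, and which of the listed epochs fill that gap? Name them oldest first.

End of Eocene = 33.9 Ma; start of Holocene = 0.0117 Ma.
Gap = 33.9 − 0.0117 = 33.8883 Myr.
Epochs wholly inside 33.9–0.0117 Ma: Oligocene (33.9–23.03), Miocene (23.03–5.333), Pliocene (5.333–2.58), Pleistocene (2.58–0.0117).

33.8883 million years; Oligocene, Miocene, Pliocene, Pleistocene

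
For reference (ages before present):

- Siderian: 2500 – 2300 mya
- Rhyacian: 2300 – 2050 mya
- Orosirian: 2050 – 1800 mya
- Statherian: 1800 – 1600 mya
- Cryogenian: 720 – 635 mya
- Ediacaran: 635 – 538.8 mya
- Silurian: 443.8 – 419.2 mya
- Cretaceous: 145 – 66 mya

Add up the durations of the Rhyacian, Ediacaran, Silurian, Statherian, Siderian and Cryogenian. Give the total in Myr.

855.8 million years

Duration is start − end for each: (2300 − 2050) + (635 − 538.8) + (443.8 − 419.2) + (1800 − 1600) + (2500 − 2300) + (720 − 635).
That is 250 + 96.2 + 24.6 + 200 + 200 + 85, which totals 855.8 million years.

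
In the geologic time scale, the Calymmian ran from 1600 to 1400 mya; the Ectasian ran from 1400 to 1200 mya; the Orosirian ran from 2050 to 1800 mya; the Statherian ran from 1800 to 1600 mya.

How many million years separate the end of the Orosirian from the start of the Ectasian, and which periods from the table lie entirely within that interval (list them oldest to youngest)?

400 million years; Statherian, Calymmian

End of Orosirian = 1800 Ma; start of Ectasian = 1400 Ma.
Gap = 1800 − 1400 = 400 Myr.
Periods wholly inside 1800–1400 Ma: Statherian (1800–1600), Calymmian (1600–1400).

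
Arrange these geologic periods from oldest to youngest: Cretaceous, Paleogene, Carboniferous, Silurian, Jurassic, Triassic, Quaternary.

Era membership (oldest first within each) — Paleozoic: Silurian, Carboniferous; Mesozoic: Triassic, Jurassic, Cretaceous; Cenozoic: Paleogene, Quaternary. Paleozoic precedes Mesozoic, which precedes Cenozoic. Concatenating the groups in that era order gives oldest to youngest directly.

Silurian → Carboniferous → Triassic → Jurassic → Cretaceous → Paleogene → Quaternary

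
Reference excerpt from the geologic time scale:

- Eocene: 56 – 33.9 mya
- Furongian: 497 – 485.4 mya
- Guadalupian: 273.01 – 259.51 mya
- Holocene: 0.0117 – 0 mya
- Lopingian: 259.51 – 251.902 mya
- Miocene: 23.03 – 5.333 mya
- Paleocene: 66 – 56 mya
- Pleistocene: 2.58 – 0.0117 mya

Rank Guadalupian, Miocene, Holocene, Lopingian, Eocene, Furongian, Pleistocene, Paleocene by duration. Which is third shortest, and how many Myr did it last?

Start − end for each: Guadalupian 273.01 − 259.51 = 13.5; Miocene 23.03 − 5.333 = 17.697; Holocene 0.0117 − 0 = 0.0117; Lopingian 259.51 − 251.902 = 7.608; Eocene 56 − 33.9 = 22.1; Furongian 497 − 485.4 = 11.6; Pleistocene 2.58 − 0.0117 = 2.5683; Paleocene 66 − 56 = 10.
Ranking these from shortest: Holocene < Pleistocene < Lopingian < Paleocene < Furongian < Guadalupian < Miocene < Eocene.
Position 3 in that ranking is Lopingian, which lasted 7.608 Myr.

Lopingian, 7.608 million years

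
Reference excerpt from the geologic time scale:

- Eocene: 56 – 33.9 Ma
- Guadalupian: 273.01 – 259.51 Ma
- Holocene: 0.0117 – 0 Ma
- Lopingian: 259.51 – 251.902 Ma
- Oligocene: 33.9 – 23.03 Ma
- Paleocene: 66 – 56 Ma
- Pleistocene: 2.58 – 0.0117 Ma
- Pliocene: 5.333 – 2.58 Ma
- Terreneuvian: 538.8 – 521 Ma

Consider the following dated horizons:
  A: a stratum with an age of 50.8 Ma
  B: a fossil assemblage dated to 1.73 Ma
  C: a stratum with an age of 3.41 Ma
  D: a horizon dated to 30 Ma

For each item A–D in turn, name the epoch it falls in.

A — Eocene; B — Pleistocene; C — Pliocene; D — Oligocene

A: 50.8 Ma lies in 56–33.9 Ma, so Eocene.
B: 1.73 Ma lies in 2.58–0.0117 Ma, so Pleistocene.
C: 3.41 Ma lies in 5.333–2.58 Ma, so Pliocene.
D: 30 Ma lies in 33.9–23.03 Ma, so Oligocene.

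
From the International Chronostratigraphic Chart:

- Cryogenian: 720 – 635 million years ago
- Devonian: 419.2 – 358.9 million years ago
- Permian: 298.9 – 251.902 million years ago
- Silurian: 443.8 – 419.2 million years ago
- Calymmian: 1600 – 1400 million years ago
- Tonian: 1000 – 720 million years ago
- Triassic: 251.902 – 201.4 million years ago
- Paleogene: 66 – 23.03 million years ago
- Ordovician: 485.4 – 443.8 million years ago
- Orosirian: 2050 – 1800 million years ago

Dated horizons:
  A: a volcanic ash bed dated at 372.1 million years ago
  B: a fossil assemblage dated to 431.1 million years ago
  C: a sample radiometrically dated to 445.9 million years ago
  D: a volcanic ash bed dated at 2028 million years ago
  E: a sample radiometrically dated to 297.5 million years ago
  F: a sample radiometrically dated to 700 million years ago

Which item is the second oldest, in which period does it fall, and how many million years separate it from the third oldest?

Sorted oldest-first by Ma: D (2028), F (700), C (445.9), B (431.1), A (372.1), E (297.5).
The second oldest is F at 700 Ma, which lies in 720–635 Ma: the Cryogenian.
The third oldest is C at 445.9 Ma; separation = |700 − 445.9| = 254.1 Myr.

F, in the Cryogenian; 254.1 million years to C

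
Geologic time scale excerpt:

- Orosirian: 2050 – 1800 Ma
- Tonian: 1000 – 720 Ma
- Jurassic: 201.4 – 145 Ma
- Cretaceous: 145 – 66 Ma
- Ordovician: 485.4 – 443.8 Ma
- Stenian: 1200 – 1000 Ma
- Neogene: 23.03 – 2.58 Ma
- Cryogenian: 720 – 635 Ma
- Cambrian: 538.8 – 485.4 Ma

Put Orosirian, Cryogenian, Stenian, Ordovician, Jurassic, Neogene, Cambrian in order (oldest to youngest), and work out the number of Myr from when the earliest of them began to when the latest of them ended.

Orosirian, Stenian, Cryogenian, Cambrian, Ordovician, Jurassic, Neogene; total span 2047.42 Myr

Start ages (Ma): Orosirian 2050, Stenian 1200, Cryogenian 720, Cambrian 538.8, Ordovician 485.4, Jurassic 201.4, Neogene 23.03.
Ordered oldest to youngest: Orosirian, Stenian, Cryogenian, Cambrian, Ordovician, Jurassic, Neogene.
Span = 2050 − 2.58 = 2047.42 Myr.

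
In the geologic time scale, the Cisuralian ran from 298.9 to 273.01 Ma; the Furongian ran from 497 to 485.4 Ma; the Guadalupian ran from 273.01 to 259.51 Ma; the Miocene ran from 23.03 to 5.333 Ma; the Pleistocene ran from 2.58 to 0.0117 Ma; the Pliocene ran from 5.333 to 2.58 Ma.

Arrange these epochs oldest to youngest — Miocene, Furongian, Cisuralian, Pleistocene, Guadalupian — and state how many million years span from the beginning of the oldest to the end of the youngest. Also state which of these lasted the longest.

Start ages (Ma): Furongian 497, Cisuralian 298.9, Guadalupian 273.01, Miocene 23.03, Pleistocene 2.58.
Ordered oldest to youngest: Furongian, Cisuralian, Guadalupian, Miocene, Pleistocene.
Span = 497 − 0.0117 = 496.9883 Myr.
Durations: Cisuralian 25.89, Miocene 17.697, Furongian 11.6, Pleistocene 2.5683, Guadalupian 13.5 → longest is Cisuralian (25.89 Myr).

Furongian, Cisuralian, Guadalupian, Miocene, Pleistocene; total span 496.9883 Myr; longest is Cisuralian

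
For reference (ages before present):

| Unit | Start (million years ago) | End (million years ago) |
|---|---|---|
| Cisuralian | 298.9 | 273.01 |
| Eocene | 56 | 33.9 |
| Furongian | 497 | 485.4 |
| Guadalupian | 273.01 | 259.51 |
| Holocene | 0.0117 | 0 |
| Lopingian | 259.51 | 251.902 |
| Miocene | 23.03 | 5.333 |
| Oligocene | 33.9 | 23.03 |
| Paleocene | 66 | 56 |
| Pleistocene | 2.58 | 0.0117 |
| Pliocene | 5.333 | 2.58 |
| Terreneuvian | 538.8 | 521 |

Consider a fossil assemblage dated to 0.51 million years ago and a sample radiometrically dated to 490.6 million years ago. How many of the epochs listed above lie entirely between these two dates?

490.6 Ma sits inside the Furongian (497–485.4) and 0.51 Ma inside the Pleistocene (2.58–0.0117); neither of those is wholly between the two dates.
The listed epochs lying completely between them are Cisuralian, Guadalupian, Lopingian, Paleocene, Eocene, Oligocene, Miocene, Pliocene — 8 in all.

8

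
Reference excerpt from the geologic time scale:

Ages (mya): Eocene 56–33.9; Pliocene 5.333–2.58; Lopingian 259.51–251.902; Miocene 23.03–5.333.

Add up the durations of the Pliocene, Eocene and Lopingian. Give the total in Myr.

Duration is start − end for each: (5.333 − 2.58) + (56 − 33.9) + (259.51 − 251.902).
That is 2.753 + 22.1 + 7.608, which totals 32.461 million years.

32.461 million years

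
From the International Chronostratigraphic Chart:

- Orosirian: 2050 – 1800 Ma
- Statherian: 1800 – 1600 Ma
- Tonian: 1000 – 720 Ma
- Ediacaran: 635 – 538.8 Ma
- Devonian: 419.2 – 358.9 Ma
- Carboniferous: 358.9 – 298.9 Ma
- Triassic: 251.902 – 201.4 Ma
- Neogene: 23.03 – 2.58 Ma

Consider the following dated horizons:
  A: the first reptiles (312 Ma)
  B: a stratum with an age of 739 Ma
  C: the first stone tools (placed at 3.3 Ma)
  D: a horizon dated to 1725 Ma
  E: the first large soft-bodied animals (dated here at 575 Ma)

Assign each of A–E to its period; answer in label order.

A: 312 Ma lies in 358.9–298.9 Ma, so Carboniferous.
B: 739 Ma lies in 1000–720 Ma, so Tonian.
C: 3.3 Ma lies in 23.03–2.58 Ma, so Neogene.
D: 1725 Ma lies in 1800–1600 Ma, so Statherian.
E: 575 Ma lies in 635–538.8 Ma, so Ediacaran.

A — Carboniferous; B — Tonian; C — Neogene; D — Statherian; E — Ediacaran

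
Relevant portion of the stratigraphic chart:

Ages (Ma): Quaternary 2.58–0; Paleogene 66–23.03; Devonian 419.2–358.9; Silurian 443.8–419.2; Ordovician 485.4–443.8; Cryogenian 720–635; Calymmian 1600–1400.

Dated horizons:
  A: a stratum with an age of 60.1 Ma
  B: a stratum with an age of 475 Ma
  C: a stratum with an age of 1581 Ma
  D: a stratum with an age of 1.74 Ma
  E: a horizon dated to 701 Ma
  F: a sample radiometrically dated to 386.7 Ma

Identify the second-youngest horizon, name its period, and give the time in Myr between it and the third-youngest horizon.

A, in the Paleogene; 326.6 million years to F

Sorted youngest-first by Ma: D (1.74), A (60.1), F (386.7), B (475), E (701), C (1581).
The second youngest is A at 60.1 Ma, which lies in 66–23.03 Ma: the Paleogene.
The third youngest is F at 386.7 Ma; separation = |60.1 − 386.7| = 326.6 Myr.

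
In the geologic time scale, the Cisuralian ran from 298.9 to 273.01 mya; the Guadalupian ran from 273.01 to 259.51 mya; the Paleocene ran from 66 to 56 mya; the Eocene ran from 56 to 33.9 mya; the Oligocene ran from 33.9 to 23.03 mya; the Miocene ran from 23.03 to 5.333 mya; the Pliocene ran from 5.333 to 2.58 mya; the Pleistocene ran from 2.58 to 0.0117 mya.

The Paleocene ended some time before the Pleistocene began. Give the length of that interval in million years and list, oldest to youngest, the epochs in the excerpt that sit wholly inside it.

The Paleocene closes at 56 Ma and the Pleistocene opens at 2.58 Ma, so the interval is 56 − 2.58 = 53.42 Myr.
An epoch fits inside if it starts at or after 56 Ma and ends at or before 2.58 Ma; oldest first that gives Eocene, Oligocene, Miocene, Pliocene.

53.42 million years; Eocene, Oligocene, Miocene, Pliocene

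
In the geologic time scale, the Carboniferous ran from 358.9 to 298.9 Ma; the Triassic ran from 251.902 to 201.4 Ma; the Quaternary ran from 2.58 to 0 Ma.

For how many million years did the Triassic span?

251.902 − 201.4 = 50.502 million years.

50.502 million years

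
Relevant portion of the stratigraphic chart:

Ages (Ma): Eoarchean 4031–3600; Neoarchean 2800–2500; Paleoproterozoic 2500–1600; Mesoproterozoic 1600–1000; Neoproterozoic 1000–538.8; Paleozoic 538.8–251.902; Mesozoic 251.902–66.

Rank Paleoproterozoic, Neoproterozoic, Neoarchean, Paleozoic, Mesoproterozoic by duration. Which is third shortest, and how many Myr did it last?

Neoproterozoic, 461.2 million years

Durations: Paleoproterozoic 900; Neoproterozoic 461.2; Neoarchean 300; Paleozoic 286.898; Mesoproterozoic 600 Myr.
Sorted shortest-first: Paleozoic (286.898), Neoarchean (300), Neoproterozoic (461.2), Mesoproterozoic (600), Paleoproterozoic (900).
The third shortest is Neoproterozoic at 461.2 Myr.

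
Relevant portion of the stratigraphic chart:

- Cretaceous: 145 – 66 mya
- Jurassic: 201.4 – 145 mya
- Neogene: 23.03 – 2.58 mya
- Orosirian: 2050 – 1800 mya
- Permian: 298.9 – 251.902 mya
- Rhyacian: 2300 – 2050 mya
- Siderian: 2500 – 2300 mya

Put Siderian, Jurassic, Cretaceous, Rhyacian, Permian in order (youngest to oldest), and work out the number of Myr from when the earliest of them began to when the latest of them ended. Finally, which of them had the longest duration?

Start ages (Ma): Siderian 2500, Rhyacian 2300, Permian 298.9, Jurassic 201.4, Cretaceous 145.
Ordered youngest to oldest: Cretaceous, Jurassic, Permian, Rhyacian, Siderian.
Span = 2500 − 66 = 2434 Myr.
Durations: Cretaceous 79, Siderian 200, Rhyacian 250, Jurassic 56.4, Permian 46.998 → longest is Rhyacian (250 Myr).

Cretaceous → Jurassic → Permian → Rhyacian → Siderian; total span 2434 Myr; longest is Rhyacian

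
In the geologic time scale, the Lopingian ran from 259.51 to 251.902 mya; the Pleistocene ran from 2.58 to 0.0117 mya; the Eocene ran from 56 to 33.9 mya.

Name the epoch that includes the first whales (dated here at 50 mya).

Eocene

50 Ma lies between 56 and 33.9 Ma, so it falls in the Eocene.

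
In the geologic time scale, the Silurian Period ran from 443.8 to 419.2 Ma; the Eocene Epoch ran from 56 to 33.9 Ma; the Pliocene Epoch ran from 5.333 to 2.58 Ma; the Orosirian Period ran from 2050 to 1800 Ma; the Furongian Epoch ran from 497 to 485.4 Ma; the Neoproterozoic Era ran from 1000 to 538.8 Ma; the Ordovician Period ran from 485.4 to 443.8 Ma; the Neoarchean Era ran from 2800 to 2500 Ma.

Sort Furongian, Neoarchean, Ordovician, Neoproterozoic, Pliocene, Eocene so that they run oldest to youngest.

The oldest of these is Neoarchean (starts 2800 Ma) and the youngest is Pliocene (ends 2.58 Ma).
In between, by decreasing start age: Neoproterozoic (1000), Furongian (497), Ordovician (485.4), Eocene (56).

Neoarchean, then Neoproterozoic, then Furongian, then Ordovician, then Eocene, then Pliocene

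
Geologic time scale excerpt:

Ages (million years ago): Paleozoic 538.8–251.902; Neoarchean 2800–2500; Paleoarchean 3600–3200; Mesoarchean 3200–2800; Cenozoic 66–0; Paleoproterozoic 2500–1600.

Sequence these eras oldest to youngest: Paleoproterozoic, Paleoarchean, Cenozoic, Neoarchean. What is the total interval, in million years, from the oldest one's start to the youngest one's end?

Paleoarchean, Neoarchean, Paleoproterozoic, Cenozoic; total span 3600 Myr

From the excerpt: Paleoproterozoic 2500–1600; Paleoarchean 3600–3200; Cenozoic 66–0; Neoarchean 2800–2500 (Ma).
Larger Ma is earlier, so the oldest is Paleoarchean and the youngest is Cenozoic; oldest to youngest: Paleoarchean, Neoarchean, Paleoproterozoic, Cenozoic.
Oldest start 3600 minus youngest end 0 gives 3600 Myr overall.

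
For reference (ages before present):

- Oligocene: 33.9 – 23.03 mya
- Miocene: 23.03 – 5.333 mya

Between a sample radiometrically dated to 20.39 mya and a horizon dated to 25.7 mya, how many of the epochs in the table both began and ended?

0

The older date is 25.7 Ma and the younger is 20.39 Ma.
No epoch both begins after 25.7 Ma and ends before 20.39 Ma, so the count is 0.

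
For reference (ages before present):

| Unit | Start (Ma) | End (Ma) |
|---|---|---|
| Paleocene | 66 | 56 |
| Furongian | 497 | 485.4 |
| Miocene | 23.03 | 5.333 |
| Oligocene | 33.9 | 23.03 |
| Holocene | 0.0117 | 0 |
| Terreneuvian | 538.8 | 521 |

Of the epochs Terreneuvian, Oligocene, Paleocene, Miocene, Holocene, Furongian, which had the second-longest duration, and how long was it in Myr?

Start − end for each: Terreneuvian 538.8 − 521 = 17.8; Oligocene 33.9 − 23.03 = 10.87; Paleocene 66 − 56 = 10; Miocene 23.03 − 5.333 = 17.697; Holocene 0.0117 − 0 = 0.0117; Furongian 497 − 485.4 = 11.6.
Ranking these from longest: Terreneuvian > Miocene > Furongian > Oligocene > Paleocene > Holocene.
Position 2 in that ranking is Miocene, which lasted 17.697 Myr.

Miocene, 17.697 million years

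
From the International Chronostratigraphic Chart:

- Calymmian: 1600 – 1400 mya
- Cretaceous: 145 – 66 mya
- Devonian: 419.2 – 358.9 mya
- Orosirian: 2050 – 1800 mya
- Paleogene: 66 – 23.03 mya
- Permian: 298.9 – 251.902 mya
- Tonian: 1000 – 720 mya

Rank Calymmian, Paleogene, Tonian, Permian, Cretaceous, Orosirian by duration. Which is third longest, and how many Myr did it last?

Start − end for each: Calymmian 1600 − 1400 = 200; Paleogene 66 − 23.03 = 42.97; Tonian 1000 − 720 = 280; Permian 298.9 − 251.902 = 46.998; Cretaceous 145 − 66 = 79; Orosirian 2050 − 1800 = 250.
Ranking these from longest: Tonian > Orosirian > Calymmian > Cretaceous > Permian > Paleogene.
Position 3 in that ranking is Calymmian, which lasted 200 Myr.

Calymmian, 200 million years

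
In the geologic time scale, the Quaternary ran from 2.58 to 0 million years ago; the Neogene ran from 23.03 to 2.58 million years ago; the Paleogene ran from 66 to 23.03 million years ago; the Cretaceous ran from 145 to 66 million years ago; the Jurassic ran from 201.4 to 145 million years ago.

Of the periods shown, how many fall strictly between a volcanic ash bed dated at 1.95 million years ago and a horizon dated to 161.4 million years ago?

161.4 Ma sits inside the Jurassic (201.4–145) and 1.95 Ma inside the Quaternary (2.58–0); neither of those is wholly between the two dates.
The listed periods lying completely between them are Cretaceous, Paleogene, Neogene — 3 in all.

3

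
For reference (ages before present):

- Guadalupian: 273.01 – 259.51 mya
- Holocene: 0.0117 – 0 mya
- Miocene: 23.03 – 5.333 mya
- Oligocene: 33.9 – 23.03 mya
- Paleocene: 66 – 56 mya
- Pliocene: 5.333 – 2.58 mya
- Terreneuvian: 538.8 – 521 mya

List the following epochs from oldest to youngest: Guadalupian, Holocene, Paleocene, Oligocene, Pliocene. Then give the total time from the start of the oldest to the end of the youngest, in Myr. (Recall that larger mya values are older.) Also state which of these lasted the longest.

Guadalupian → Paleocene → Oligocene → Pliocene → Holocene; total span 273.01 Myr; longest is Guadalupian

From the excerpt: Guadalupian 273.01–259.51; Holocene 0.0117–0; Paleocene 66–56; Oligocene 33.9–23.03; Pliocene 5.333–2.58 (Ma).
Larger Ma is earlier, so the oldest is Guadalupian and the youngest is Holocene; oldest to youngest: Guadalupian, Paleocene, Oligocene, Pliocene, Holocene.
Oldest start 273.01 minus youngest end 0 gives 273.01 Myr overall.
Individual lengths (start − end): Holocene 0.0117; Guadalupian 13.5; Paleocene 10; Pliocene 2.753; Oligocene 10.87. The largest is Guadalupian at 13.5 Myr.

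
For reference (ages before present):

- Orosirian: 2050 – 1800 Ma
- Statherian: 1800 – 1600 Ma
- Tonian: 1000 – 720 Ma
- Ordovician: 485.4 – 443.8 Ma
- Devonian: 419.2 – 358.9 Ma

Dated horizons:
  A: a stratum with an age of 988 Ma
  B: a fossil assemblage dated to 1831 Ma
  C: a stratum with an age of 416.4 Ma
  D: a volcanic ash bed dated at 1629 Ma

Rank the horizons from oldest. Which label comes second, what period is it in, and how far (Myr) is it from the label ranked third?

D, in the Statherian; 641 million years to A

Sorted oldest-first by Ma: B (1831), D (1629), A (988), C (416.4).
The second oldest is D at 1629 Ma, which lies in 1800–1600 Ma: the Statherian.
The third oldest is A at 988 Ma; separation = |1629 − 988| = 641 Myr.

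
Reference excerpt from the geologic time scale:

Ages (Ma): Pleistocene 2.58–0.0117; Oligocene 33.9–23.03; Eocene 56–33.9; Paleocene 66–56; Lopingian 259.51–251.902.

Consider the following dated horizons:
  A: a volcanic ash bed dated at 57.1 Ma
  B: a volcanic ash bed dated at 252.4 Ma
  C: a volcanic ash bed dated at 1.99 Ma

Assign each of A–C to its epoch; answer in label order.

Match each age against the start–end ranges in the excerpt: A = 57.1 Ma → Paleocene (66–56); B = 252.4 Ma → Lopingian (259.51–251.902); C = 1.99 Ma → Pleistocene (2.58–0.0117).

A — Paleocene; B — Lopingian; C — Pleistocene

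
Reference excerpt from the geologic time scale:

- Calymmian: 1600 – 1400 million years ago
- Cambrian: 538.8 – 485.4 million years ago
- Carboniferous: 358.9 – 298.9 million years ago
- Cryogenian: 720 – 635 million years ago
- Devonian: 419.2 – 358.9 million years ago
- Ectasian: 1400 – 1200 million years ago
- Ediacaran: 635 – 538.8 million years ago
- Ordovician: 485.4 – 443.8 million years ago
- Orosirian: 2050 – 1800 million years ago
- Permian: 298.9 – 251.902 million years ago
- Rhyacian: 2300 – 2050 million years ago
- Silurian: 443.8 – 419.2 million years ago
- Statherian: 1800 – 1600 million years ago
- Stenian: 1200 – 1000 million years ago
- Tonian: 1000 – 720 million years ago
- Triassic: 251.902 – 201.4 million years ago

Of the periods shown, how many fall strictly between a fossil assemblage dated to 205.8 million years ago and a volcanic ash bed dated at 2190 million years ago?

The older date is 2190 Ma and the younger is 205.8 Ma.
Periods with start < 2190 and end > 205.8 Ma: Orosirian (2050–1800), Statherian (1800–1600), Calymmian (1600–1400), Ectasian (1400–1200), Stenian (1200–1000), Tonian (1000–720), Cryogenian (720–635), Ediacaran (635–538.8), Cambrian (538.8–485.4), Ordovician (485.4–443.8), Silurian (443.8–419.2), Devonian (419.2–358.9), Carboniferous (358.9–298.9), Permian (298.9–251.902).
That is 14 complete periods.

14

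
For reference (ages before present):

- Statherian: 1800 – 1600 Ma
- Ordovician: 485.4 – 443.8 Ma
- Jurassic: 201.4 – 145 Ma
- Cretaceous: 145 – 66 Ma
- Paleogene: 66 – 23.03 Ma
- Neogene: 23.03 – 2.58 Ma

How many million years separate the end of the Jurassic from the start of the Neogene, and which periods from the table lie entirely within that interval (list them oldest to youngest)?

The Jurassic closes at 145 Ma and the Neogene opens at 23.03 Ma, so the interval is 145 − 23.03 = 121.97 Myr.
A period fits inside if it starts at or after 145 Ma and ends at or before 23.03 Ma; oldest first that gives Cretaceous, Paleogene.

121.97 million years; Cretaceous, Paleogene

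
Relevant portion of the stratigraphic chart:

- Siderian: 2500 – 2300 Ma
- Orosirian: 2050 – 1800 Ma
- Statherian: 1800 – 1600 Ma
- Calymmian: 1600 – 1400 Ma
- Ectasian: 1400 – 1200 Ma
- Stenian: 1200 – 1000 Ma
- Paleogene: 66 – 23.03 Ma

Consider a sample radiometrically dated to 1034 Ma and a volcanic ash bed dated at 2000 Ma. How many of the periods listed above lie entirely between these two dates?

3

2000 Ma sits inside the Orosirian (2050–1800) and 1034 Ma inside the Stenian (1200–1000); neither of those is wholly between the two dates.
The listed periods lying completely between them are Statherian, Calymmian, Ectasian — 3 in all.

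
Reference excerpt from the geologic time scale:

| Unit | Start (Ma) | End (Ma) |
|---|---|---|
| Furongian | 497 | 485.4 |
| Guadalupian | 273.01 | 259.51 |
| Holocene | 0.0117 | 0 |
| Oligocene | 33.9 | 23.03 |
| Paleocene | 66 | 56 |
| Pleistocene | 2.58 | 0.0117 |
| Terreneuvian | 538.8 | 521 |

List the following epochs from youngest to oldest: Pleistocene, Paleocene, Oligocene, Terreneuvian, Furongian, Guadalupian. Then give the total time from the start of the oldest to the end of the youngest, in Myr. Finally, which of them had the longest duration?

Pleistocene, Oligocene, Paleocene, Guadalupian, Furongian, Terreneuvian; total span 538.7883 Myr; longest is Terreneuvian

Start ages (Ma): Terreneuvian 538.8, Furongian 497, Guadalupian 273.01, Paleocene 66, Oligocene 33.9, Pleistocene 2.58.
Ordered youngest to oldest: Pleistocene, Oligocene, Paleocene, Guadalupian, Furongian, Terreneuvian.
Span = 538.8 − 0.0117 = 538.7883 Myr.
Durations: Terreneuvian 17.8, Oligocene 10.87, Furongian 11.6, Paleocene 10, Pleistocene 2.5683, Guadalupian 13.5 → longest is Terreneuvian (17.8 Myr).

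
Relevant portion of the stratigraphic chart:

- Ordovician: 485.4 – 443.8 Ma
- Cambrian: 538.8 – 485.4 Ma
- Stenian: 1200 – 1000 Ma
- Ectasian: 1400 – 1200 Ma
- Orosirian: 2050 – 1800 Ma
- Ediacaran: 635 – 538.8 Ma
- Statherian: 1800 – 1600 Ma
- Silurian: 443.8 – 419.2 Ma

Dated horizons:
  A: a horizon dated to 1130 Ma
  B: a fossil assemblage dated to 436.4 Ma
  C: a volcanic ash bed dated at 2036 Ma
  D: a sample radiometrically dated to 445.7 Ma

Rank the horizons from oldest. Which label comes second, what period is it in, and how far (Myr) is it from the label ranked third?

Larger Ma means older, so oldest first: C 2036 > A 1130 > D 445.7 > B 436.4.
Counting 2 along gives A (1130 Ma); the excerpt puts that inside the Stenian, 1200–1000 Ma.
Next in line is D (445.7 Ma), and 1130 − 445.7 = 684.3 Myr.

A, in the Stenian; 684.3 million years to D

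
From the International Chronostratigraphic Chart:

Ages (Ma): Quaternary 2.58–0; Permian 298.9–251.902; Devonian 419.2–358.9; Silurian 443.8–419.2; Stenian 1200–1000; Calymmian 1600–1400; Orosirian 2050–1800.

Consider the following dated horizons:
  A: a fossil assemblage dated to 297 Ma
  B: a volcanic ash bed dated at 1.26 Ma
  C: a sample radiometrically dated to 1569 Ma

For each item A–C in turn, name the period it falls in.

A — Permian; B — Quaternary; C — Calymmian

A: 297 Ma lies in 298.9–251.902 Ma, so Permian.
B: 1.26 Ma lies in 2.58–0 Ma, so Quaternary.
C: 1569 Ma lies in 1600–1400 Ma, so Calymmian.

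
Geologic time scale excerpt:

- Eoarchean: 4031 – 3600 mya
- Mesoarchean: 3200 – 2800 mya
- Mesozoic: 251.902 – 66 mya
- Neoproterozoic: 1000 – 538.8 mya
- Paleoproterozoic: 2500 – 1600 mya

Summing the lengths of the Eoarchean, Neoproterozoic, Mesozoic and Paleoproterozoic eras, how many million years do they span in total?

Duration is start − end for each: (4031 − 3600) + (1000 − 538.8) + (251.902 − 66) + (2500 − 1600).
That is 431 + 461.2 + 185.902 + 900, which totals 1978.102 million years.

1978.102 million years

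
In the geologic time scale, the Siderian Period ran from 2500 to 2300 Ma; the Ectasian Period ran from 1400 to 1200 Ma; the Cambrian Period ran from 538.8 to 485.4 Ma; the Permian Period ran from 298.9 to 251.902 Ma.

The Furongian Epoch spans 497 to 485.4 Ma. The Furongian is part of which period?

Cambrian

The Furongian (497–485.4 Ma) lies entirely within 538.8–485.4 Ma, the Cambrian Period.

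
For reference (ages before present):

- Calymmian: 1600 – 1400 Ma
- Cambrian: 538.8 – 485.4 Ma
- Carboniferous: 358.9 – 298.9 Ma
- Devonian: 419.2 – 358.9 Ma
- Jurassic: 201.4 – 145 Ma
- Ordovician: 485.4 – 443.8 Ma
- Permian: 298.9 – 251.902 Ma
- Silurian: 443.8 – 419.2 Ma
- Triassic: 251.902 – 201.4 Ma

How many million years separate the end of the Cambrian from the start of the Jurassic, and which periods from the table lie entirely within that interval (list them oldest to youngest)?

End of Cambrian = 485.4 Ma; start of Jurassic = 201.4 Ma.
Gap = 485.4 − 201.4 = 284 Myr.
Periods wholly inside 485.4–201.4 Ma: Ordovician (485.4–443.8), Silurian (443.8–419.2), Devonian (419.2–358.9), Carboniferous (358.9–298.9), Permian (298.9–251.902), Triassic (251.902–201.4).

284 million years; Ordovician, Silurian, Devonian, Carboniferous, Permian, Triassic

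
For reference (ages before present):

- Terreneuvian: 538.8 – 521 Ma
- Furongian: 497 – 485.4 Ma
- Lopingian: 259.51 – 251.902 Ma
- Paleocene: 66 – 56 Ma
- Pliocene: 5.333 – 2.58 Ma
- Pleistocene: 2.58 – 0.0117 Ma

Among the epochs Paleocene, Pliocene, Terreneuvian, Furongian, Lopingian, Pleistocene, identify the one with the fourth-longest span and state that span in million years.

Lopingian, 7.608 million years

Durations: Paleocene 10; Pliocene 2.753; Terreneuvian 17.8; Furongian 11.6; Lopingian 7.608; Pleistocene 2.5683 Myr.
Sorted longest-first: Terreneuvian (17.8), Furongian (11.6), Paleocene (10), Lopingian (7.608), Pliocene (2.753), Pleistocene (2.5683).
The fourth longest is Lopingian at 7.608 Myr.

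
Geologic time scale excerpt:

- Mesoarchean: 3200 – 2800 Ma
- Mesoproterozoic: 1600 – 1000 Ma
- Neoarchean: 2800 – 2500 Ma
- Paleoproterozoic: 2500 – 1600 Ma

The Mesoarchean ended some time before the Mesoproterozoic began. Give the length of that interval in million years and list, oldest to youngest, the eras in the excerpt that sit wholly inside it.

End of Mesoarchean = 2800 Ma; start of Mesoproterozoic = 1600 Ma.
Gap = 2800 − 1600 = 1200 Myr.
Eras wholly inside 2800–1600 Ma: Neoarchean (2800–2500), Paleoproterozoic (2500–1600).

1200 million years; Neoarchean, Paleoproterozoic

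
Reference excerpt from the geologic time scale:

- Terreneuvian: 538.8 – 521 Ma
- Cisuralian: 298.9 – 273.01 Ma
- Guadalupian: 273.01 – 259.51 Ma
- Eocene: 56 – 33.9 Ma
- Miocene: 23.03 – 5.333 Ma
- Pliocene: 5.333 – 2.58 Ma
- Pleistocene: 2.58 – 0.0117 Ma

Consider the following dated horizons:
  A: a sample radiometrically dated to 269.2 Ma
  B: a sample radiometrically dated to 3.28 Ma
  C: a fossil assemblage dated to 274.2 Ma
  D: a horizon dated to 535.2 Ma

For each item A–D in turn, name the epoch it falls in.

Match each age against the start–end ranges in the excerpt: A = 269.2 Ma → Guadalupian (273.01–259.51); B = 3.28 Ma → Pliocene (5.333–2.58); C = 274.2 Ma → Cisuralian (298.9–273.01); D = 535.2 Ma → Terreneuvian (538.8–521).

A — Guadalupian; B — Pliocene; C — Cisuralian; D — Terreneuvian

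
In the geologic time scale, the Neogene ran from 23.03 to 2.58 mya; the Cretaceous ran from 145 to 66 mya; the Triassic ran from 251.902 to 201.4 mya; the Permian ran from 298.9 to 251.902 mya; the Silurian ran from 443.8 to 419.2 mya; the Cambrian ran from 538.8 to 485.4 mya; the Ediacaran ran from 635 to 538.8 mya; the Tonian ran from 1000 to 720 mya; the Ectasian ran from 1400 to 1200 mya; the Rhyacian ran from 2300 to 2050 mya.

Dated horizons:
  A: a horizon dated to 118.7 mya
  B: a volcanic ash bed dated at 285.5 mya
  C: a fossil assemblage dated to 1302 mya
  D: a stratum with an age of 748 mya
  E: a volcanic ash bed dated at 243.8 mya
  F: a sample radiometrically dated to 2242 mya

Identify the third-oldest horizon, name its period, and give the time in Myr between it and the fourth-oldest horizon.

D, in the Tonian; 462.5 million years to B

Sorted oldest-first by Ma: F (2242), C (1302), D (748), B (285.5), E (243.8), A (118.7).
The third oldest is D at 748 Ma, which lies in 1000–720 Ma: the Tonian.
The fourth oldest is B at 285.5 Ma; separation = |748 − 285.5| = 462.5 Myr.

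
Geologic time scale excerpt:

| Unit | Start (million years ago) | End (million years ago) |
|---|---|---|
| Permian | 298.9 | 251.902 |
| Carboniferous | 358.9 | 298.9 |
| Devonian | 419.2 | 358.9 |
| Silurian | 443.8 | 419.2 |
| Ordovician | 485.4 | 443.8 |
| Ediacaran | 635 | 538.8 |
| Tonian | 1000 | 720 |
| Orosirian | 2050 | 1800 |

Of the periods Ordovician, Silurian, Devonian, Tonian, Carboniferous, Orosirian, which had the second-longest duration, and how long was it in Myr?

Orosirian, 250 million years

Durations: Ordovician 41.6; Silurian 24.6; Devonian 60.3; Tonian 280; Carboniferous 60; Orosirian 250 Myr.
Sorted longest-first: Tonian (280), Orosirian (250), Devonian (60.3), Carboniferous (60), Ordovician (41.6), Silurian (24.6).
The second longest is Orosirian at 250 Myr.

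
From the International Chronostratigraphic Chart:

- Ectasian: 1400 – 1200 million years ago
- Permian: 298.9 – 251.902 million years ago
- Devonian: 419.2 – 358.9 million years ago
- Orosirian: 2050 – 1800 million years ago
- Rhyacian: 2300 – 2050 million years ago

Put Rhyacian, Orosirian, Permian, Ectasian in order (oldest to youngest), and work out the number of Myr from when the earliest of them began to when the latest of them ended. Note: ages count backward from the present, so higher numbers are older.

Rhyacian, Orosirian, Ectasian, Permian; total span 2048.098 Myr

From the excerpt: Rhyacian 2300–2050; Orosirian 2050–1800; Permian 298.9–251.902; Ectasian 1400–1200 (Ma).
Larger Ma is earlier, so the oldest is Rhyacian and the youngest is Permian; oldest to youngest: Rhyacian, Orosirian, Ectasian, Permian.
Oldest start 2300 minus youngest end 251.902 gives 2048.098 Myr overall.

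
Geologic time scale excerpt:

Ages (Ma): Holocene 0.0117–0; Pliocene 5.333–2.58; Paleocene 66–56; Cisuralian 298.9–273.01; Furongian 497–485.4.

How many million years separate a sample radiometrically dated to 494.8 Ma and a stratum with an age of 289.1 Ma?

494.8 − 289.1 = 205.7 million years.

205.7 million years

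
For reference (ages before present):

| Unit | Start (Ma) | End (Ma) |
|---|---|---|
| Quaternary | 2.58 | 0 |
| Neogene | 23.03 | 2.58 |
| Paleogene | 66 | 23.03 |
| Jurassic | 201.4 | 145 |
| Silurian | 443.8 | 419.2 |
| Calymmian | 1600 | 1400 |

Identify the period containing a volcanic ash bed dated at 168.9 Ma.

Jurassic

168.9 Ma lies between 201.4 and 145 Ma, so it falls in the Jurassic.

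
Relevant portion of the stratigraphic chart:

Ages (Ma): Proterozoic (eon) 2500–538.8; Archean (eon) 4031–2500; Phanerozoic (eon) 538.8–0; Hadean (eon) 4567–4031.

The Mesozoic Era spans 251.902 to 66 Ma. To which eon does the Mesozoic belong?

The Mesozoic (251.902–66 Ma) lies entirely within 538.8–0 Ma, the Phanerozoic Eon.

Phanerozoic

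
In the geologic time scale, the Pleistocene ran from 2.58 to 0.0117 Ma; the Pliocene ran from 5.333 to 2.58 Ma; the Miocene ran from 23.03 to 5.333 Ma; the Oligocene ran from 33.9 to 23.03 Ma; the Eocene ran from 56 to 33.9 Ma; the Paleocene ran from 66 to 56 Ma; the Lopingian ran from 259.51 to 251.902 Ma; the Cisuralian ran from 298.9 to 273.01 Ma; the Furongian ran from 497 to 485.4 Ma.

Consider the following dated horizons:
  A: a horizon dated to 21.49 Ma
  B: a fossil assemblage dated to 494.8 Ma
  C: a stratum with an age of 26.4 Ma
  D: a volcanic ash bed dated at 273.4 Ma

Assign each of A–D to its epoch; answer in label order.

A — Miocene; B — Furongian; C — Oligocene; D — Cisuralian

A: 21.49 Ma lies in 23.03–5.333 Ma, so Miocene.
B: 494.8 Ma lies in 497–485.4 Ma, so Furongian.
C: 26.4 Ma lies in 33.9–23.03 Ma, so Oligocene.
D: 273.4 Ma lies in 298.9–273.01 Ma, so Cisuralian.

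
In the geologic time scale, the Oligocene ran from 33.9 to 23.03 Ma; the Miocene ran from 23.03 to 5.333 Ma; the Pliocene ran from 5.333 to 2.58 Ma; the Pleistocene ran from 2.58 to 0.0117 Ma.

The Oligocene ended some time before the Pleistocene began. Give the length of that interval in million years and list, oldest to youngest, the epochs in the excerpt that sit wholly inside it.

20.45 million years; Miocene, Pliocene

End of Oligocene = 23.03 Ma; start of Pleistocene = 2.58 Ma.
Gap = 23.03 − 2.58 = 20.45 Myr.
Epochs wholly inside 23.03–2.58 Ma: Miocene (23.03–5.333), Pliocene (5.333–2.58).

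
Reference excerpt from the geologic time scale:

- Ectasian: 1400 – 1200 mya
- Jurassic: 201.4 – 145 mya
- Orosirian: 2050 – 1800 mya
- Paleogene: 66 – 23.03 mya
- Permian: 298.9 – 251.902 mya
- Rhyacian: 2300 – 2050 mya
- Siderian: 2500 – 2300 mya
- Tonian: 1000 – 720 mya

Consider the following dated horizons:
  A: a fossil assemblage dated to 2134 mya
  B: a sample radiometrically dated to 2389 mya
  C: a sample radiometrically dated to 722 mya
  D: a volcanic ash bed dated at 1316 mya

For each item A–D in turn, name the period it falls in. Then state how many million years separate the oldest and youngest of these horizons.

Match each age against the start–end ranges in the excerpt: A = 2134 Ma → Rhyacian (2300–2050); B = 2389 Ma → Siderian (2500–2300); C = 722 Ma → Tonian (1000–720); D = 1316 Ma → Ectasian (1400–1200).
The largest age is 2389 Ma and the smallest is 722 Ma; their difference is 1667 Myr.

A — Rhyacian; B — Siderian; C — Tonian; D — Ectasian; span 1667 million years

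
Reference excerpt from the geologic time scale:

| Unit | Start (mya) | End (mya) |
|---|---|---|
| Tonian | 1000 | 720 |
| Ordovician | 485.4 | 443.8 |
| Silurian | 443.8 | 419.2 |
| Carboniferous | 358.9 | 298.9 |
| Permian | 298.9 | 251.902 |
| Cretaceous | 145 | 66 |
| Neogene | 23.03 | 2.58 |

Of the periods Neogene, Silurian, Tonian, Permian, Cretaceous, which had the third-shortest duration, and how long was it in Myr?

Start − end for each: Neogene 23.03 − 2.58 = 20.45; Silurian 443.8 − 419.2 = 24.6; Tonian 1000 − 720 = 280; Permian 298.9 − 251.902 = 46.998; Cretaceous 145 − 66 = 79.
Ranking these from shortest: Neogene < Silurian < Permian < Cretaceous < Tonian.
Position 3 in that ranking is Permian, which lasted 46.998 Myr.

Permian, 46.998 million years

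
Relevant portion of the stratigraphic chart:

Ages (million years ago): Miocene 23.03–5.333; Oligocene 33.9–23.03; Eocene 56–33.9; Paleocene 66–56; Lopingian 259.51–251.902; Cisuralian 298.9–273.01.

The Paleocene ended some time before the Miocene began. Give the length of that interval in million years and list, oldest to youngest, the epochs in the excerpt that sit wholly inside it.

32.97 million years; Eocene, Oligocene

End of Paleocene = 56 Ma; start of Miocene = 23.03 Ma.
Gap = 56 − 23.03 = 32.97 Myr.
Epochs wholly inside 56–23.03 Ma: Eocene (56–33.9), Oligocene (33.9–23.03).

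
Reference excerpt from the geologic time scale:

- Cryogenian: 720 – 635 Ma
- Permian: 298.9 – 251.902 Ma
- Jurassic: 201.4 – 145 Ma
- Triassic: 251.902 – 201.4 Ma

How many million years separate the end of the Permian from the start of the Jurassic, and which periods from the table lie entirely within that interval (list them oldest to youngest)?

50.502 million years; Triassic

End of Permian = 251.902 Ma; start of Jurassic = 201.4 Ma.
Gap = 251.902 − 201.4 = 50.502 Myr.
Periods wholly inside 251.902–201.4 Ma: Triassic (251.902–201.4).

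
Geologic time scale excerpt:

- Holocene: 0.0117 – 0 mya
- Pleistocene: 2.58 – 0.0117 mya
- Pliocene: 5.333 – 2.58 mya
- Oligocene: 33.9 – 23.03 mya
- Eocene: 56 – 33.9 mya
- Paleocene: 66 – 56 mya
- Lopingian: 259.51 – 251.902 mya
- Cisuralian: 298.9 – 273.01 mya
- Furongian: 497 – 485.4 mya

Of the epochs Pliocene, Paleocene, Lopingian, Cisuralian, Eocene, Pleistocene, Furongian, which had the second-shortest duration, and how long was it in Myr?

Pliocene, 2.753 million years

Durations: Pliocene 2.753; Paleocene 10; Lopingian 7.608; Cisuralian 25.89; Eocene 22.1; Pleistocene 2.5683; Furongian 11.6 Myr.
Sorted shortest-first: Pleistocene (2.5683), Pliocene (2.753), Lopingian (7.608), Paleocene (10), Furongian (11.6), Eocene (22.1), Cisuralian (25.89).
The second shortest is Pliocene at 2.753 Myr.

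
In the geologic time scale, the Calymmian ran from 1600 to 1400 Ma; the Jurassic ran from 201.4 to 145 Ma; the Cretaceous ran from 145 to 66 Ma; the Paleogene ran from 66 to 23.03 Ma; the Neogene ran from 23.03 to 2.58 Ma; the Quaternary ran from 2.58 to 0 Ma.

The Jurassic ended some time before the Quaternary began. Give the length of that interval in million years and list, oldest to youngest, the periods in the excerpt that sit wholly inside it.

142.42 million years; Cretaceous, Paleogene, Neogene

End of Jurassic = 145 Ma; start of Quaternary = 2.58 Ma.
Gap = 145 − 2.58 = 142.42 Myr.
Periods wholly inside 145–2.58 Ma: Cretaceous (145–66), Paleogene (66–23.03), Neogene (23.03–2.58).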